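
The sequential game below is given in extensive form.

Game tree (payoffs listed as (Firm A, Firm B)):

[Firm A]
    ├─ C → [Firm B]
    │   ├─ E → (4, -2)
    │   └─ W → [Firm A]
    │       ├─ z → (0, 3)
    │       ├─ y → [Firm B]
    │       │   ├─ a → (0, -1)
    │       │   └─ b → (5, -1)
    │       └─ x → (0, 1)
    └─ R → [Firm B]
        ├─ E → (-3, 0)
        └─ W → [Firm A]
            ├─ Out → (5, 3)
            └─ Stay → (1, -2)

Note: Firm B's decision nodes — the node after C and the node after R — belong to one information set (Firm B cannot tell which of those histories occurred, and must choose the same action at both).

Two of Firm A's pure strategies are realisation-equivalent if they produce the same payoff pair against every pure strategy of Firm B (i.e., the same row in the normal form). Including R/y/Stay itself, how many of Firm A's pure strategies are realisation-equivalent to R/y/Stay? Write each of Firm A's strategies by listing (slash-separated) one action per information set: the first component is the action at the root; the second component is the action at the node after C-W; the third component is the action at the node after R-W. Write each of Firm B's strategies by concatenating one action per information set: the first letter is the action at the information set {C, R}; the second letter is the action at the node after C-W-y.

3

Row for R/y/Stay (columns Ea, Eb, Wa, Wb): (-3,0) (-3,0) (1,-2) (1,-2).
Under R/y/Stay, Firm A's choice at the node after C-W can never be reached regardless of what Firm B does, so varying those choices leaves every outcome unchanged.
Holding the reachable choices fixed and varying the unreachable one freely already gives 3 equivalent strategies.
No other strategy reproduces this row, so those 3 are the full class: R/z/Stay, R/y/Stay, R/x/Stay.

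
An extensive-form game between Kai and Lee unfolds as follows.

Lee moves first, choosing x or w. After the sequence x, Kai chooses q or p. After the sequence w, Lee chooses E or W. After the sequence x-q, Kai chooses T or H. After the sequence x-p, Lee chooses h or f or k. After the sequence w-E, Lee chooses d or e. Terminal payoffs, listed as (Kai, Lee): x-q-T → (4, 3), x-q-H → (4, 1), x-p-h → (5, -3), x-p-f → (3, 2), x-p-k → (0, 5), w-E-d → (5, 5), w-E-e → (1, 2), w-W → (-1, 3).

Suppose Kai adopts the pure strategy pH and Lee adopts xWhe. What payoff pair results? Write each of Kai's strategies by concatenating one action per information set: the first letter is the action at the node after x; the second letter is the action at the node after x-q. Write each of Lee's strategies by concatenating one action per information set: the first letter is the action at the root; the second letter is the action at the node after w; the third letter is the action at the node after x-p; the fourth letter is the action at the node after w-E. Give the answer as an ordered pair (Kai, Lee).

Trace the play path from the root:
  Lee plays x
  Kai plays p at [x]
  Lee plays h at [x-p]
→ terminal payoff (5, -3).
(Kai's choice at the node after x-q is never reached on this path, so it doesn't affect the outcome.)

(5, -3)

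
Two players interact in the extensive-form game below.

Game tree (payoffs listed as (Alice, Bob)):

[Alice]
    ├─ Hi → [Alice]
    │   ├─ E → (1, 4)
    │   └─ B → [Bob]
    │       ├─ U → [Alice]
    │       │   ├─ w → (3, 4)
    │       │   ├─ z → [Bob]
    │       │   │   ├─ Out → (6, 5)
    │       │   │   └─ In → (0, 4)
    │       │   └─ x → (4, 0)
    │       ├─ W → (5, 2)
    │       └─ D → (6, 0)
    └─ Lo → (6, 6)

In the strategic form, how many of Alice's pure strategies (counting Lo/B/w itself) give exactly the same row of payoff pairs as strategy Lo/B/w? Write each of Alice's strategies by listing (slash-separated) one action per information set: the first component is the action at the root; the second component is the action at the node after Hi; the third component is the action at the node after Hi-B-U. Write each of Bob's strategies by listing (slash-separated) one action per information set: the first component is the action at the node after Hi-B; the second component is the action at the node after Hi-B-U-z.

Row for Lo/B/w (columns U/Out, U/In, W/Out, W/In, D/Out, D/In): (6,6) (6,6) (6,6) (6,6) (6,6) (6,6).
Under Lo/B/w, Alice's choice at the node after Hi and at the node after Hi-B-U can never be reached regardless of what Bob does, so varying those choices leaves every outcome unchanged.
Holding the reachable choices fixed and varying the unreachable ones freely already gives 2 × 3 = 6 equivalent strategies.
No other strategy reproduces this row, so those 6 are the full class: Lo/E/w, Lo/E/z, Lo/E/x, Lo/B/w, Lo/B/z, Lo/B/x.

6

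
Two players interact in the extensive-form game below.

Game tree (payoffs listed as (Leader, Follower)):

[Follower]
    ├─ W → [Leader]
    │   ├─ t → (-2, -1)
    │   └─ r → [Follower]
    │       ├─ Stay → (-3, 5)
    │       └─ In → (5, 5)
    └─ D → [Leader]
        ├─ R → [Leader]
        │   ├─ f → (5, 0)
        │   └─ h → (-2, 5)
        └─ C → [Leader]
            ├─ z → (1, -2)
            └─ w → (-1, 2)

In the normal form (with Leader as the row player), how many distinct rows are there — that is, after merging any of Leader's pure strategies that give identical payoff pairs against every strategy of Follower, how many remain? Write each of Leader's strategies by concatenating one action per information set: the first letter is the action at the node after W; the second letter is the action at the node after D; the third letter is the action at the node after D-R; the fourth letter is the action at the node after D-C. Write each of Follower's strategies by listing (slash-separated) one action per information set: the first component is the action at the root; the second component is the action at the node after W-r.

Leader has 16 pure strategies: tRfz, tRfw, tRhz, tRhw, tCfz, tCfw, tChz, tChw, rRfz, rRfw, rRhz, rRhw, rCfz, rCfw, rChz, rChw. Columns: W/Stay, W/In, D/Stay, D/In.
{tRfz, tRfw} → row (-2,-1) (-2,-1) (5,0) (5,0)
{tRhz, tRhw} → row (-2,-1) (-2,-1) (-2,5) (-2,5)
{tCfz, tChz} → row (-2,-1) (-2,-1) (1,-2) (1,-2)
{tCfw, tChw} → row (-2,-1) (-2,-1) (-1,2) (-1,2)
{rRfz, rRfw} → row (-3,5) (5,5) (5,0) (5,0)
{rRhz, rRhw} → row (-3,5) (5,5) (-2,5) (-2,5)
{rCfz, rChz} → row (-3,5) (5,5) (1,-2) (1,-2)
{rCfw, rChw} → row (-3,5) (5,5) (-1,2) (-1,2)
That's 8 distinct rows out of 16 strategies.

8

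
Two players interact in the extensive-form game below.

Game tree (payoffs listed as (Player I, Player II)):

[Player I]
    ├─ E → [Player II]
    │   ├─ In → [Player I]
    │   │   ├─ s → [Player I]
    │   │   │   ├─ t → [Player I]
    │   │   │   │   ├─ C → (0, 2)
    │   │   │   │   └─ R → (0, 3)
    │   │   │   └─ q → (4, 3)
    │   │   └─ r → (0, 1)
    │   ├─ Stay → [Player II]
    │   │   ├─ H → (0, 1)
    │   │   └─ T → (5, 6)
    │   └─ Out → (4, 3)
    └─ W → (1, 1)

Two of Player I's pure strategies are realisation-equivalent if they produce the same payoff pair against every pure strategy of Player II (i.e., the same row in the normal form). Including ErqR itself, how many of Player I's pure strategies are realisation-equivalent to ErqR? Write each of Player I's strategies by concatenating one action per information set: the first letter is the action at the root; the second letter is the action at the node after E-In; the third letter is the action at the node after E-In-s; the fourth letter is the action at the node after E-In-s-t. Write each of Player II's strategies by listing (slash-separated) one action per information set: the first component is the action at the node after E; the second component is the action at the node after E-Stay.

Row for ErqR (columns In/H, In/T, Stay/H, Stay/T, Out/H, Out/T): (0,1) (0,1) (0,1) (5,6) (4,3) (4,3).
Under ErqR, Player I's choice at the node after E-In-s and at the node after E-In-s-t can never be reached regardless of what Player II does, so varying those choices leaves every outcome unchanged.
Holding the reachable choices fixed and varying the unreachable ones freely already gives 2 × 2 = 4 equivalent strategies.
No other strategy reproduces this row, so those 4 are the full class: ErtC, ErtR, ErqC, ErqR.

4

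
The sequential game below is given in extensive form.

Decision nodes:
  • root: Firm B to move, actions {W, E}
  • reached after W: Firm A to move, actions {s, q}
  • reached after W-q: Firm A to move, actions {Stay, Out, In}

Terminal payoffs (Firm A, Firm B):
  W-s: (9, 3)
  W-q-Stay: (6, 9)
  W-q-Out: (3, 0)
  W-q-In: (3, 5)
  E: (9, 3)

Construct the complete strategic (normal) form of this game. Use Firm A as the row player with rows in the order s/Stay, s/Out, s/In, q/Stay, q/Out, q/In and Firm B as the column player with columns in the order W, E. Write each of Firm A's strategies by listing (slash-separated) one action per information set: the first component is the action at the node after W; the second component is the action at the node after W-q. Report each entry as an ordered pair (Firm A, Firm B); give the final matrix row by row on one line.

              W        E
s/Stay    (9,3)    (9,3)
 s/Out    (9,3)    (9,3)
  s/In    (9,3)    (9,3)
q/Stay    (6,9)    (9,3)
 q/Out    (3,0)    (9,3)
  q/In    (3,5)    (9,3)

s/Stay: (9,3) (9,3) | s/Out: (9,3) (9,3) | s/In: (9,3) (9,3) | q/Stay: (6,9) (9,3) | q/Out: (3,0) (9,3) | q/In: (3,5) (9,3)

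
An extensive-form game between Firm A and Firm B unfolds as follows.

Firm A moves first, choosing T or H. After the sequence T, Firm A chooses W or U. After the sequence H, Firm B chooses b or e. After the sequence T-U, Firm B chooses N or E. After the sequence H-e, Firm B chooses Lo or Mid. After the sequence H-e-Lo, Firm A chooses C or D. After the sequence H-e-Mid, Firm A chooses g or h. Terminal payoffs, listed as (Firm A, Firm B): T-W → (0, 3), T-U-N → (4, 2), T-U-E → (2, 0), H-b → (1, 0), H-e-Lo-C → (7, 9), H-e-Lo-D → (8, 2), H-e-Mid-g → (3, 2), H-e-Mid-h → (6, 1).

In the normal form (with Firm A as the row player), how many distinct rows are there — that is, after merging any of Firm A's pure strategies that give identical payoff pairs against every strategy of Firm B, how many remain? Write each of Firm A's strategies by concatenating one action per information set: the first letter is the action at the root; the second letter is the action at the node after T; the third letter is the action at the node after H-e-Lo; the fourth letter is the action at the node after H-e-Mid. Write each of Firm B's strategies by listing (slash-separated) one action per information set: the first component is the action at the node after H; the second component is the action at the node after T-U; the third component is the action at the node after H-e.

6

Firm A has 16 pure strategies: TWCg, TWCh, TWDg, TWDh, TUCg, TUCh, TUDg, TUDh, HWCg, HWCh, HWDg, HWDh, HUCg, HUCh, HUDg, HUDh. Columns: b/N/Lo, b/N/Mid, b/E/Lo, b/E/Mid, e/N/Lo, e/N/Mid, e/E/Lo, e/E/Mid.
{TWCg, TWCh, TWDg, TWDh} → row (0,3) (0,3) (0,3) (0,3) (0,3) (0,3) (0,3) (0,3)
{TUCg, TUCh, TUDg, TUDh} → row (4,2) (4,2) (2,0) (2,0) (4,2) (4,2) (2,0) (2,0)
{HWCg, HUCg} → row (1,0) (1,0) (1,0) (1,0) (7,9) (3,2) (7,9) (3,2)
{HWCh, HUCh} → row (1,0) (1,0) (1,0) (1,0) (7,9) (6,1) (7,9) (6,1)
{HWDg, HUDg} → row (1,0) (1,0) (1,0) (1,0) (8,2) (3,2) (8,2) (3,2)
{HWDh, HUDh} → row (1,0) (1,0) (1,0) (1,0) (8,2) (6,1) (8,2) (6,1)
That's 6 distinct rows out of 16 strategies.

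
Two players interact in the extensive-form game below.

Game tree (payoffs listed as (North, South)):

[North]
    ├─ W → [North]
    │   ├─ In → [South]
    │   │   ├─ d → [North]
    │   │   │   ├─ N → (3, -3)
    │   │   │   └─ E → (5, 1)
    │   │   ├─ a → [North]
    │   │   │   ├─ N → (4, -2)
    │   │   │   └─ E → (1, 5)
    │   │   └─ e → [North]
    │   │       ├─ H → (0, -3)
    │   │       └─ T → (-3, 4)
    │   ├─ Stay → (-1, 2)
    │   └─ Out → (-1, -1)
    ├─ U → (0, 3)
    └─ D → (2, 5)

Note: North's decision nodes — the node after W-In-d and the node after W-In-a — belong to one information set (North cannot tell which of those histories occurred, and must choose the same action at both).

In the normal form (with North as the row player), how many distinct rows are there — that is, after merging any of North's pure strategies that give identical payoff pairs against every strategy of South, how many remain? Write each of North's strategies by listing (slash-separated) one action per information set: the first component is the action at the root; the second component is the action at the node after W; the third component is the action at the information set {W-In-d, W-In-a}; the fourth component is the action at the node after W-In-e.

8

North has 36 pure strategies: W/In/N/H, W/In/N/T, W/In/E/H, W/In/E/T, W/Stay/N/H, W/Stay/N/T, W/Stay/E/H, W/Stay/E/T, W/Out/N/H, W/Out/N/T, W/Out/E/H, W/Out/E/T, U/In/N/H, U/In/N/T, U/In/E/H, U/In/E/T, U/Stay/N/H, U/Stay/N/T, U/Stay/E/H, U/Stay/E/T, U/Out/N/H, U/Out/N/T, U/Out/E/H, U/Out/E/T, D/In/N/H, D/In/N/T, D/In/E/H, D/In/E/T, D/Stay/N/H, D/Stay/N/T, D/Stay/E/H, D/Stay/E/T, D/Out/N/H, D/Out/N/T, D/Out/E/H, D/Out/E/T. Columns: d, a, e.
{W/In/N/H} → row (3,-3) (4,-2) (0,-3)
{W/In/N/T} → row (3,-3) (4,-2) (-3,4)
{W/In/E/H} → row (5,1) (1,5) (0,-3)
{W/In/E/T} → row (5,1) (1,5) (-3,4)
{W/Stay/N/H, W/Stay/N/T, W/Stay/E/H, W/Stay/E/T} → row (-1,2) (-1,2) (-1,2)
{W/Out/N/H, W/Out/N/T, W/Out/E/H, W/Out/E/T} → row (-1,-1) (-1,-1) (-1,-1)
{U/In/N/H, U/In/N/T, U/In/E/H, U/In/E/T, U/Stay/N/H, U/Stay/N/T, U/Stay/E/H, U/Stay/E/T, U/Out/N/H, U/Out/N/T, U/Out/E/H, U/Out/E/T} → row (0,3) (0,3) (0,3)
{D/In/N/H, D/In/N/T, D/In/E/H, D/In/E/T, D/Stay/N/H, D/Stay/N/T, D/Stay/E/H, D/Stay/E/T, D/Out/N/H, D/Out/N/T, D/Out/E/H, D/Out/E/T} → row (2,5) (2,5) (2,5)
That's 8 distinct rows out of 36 strategies.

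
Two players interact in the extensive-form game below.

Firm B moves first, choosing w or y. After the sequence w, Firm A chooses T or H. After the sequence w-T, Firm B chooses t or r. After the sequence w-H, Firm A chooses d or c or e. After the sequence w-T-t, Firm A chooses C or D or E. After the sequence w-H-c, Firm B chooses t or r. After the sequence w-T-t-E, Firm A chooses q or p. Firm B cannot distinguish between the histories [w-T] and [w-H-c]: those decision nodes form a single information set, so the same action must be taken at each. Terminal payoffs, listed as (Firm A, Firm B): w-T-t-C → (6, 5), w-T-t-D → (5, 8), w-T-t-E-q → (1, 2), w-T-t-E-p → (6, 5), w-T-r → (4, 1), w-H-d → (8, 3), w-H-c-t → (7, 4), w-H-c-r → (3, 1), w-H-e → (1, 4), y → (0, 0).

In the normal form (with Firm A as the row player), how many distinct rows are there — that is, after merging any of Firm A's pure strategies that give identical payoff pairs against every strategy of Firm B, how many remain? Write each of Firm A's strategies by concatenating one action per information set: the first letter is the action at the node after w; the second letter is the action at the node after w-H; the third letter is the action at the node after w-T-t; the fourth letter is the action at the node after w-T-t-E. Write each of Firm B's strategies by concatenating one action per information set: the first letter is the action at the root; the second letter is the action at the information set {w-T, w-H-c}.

6

Firm A has 36 pure strategies: TdCq, TdCp, TdDq, TdDp, TdEq, TdEp, TcCq, TcCp, TcDq, TcDp, TcEq, TcEp, TeCq, TeCp, TeDq, TeDp, TeEq, TeEp, HdCq, HdCp, HdDq, HdDp, HdEq, HdEp, HcCq, HcCp, HcDq, HcDp, HcEq, HcEp, HeCq, HeCp, HeDq, HeDp, HeEq, HeEp. Columns: wt, wr, yt, yr.
{TdCq, TdCp, TdEp, TcCq, TcCp, TcEp, TeCq, TeCp, TeEp} → row (6,5) (4,1) (0,0) (0,0)
{TdDq, TdDp, TcDq, TcDp, TeDq, TeDp} → row (5,8) (4,1) (0,0) (0,0)
{TdEq, TcEq, TeEq} → row (1,2) (4,1) (0,0) (0,0)
{HdCq, HdCp, HdDq, HdDp, HdEq, HdEp} → row (8,3) (8,3) (0,0) (0,0)
{HcCq, HcCp, HcDq, HcDp, HcEq, HcEp} → row (7,4) (3,1) (0,0) (0,0)
{HeCq, HeCp, HeDq, HeDp, HeEq, HeEp} → row (1,4) (1,4) (0,0) (0,0)
That's 6 distinct rows out of 36 strategies.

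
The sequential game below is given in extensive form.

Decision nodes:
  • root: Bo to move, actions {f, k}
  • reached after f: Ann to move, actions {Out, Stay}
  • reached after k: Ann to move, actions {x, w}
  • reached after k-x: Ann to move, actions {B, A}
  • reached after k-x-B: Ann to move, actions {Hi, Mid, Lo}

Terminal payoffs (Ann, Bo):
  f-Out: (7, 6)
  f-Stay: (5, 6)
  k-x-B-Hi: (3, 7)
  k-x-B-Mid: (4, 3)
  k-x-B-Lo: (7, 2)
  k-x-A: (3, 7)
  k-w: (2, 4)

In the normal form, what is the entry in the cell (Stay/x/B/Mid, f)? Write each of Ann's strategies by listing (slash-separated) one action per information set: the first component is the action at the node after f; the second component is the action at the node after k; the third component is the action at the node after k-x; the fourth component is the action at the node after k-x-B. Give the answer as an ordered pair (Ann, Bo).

Trace the play path from the root:
  Bo plays f
  Ann plays Stay at [f]
→ terminal payoff (5, 6).
(Ann's choice at the node after k is never reached on this path, so it doesn't affect the outcome.)

(5, 6)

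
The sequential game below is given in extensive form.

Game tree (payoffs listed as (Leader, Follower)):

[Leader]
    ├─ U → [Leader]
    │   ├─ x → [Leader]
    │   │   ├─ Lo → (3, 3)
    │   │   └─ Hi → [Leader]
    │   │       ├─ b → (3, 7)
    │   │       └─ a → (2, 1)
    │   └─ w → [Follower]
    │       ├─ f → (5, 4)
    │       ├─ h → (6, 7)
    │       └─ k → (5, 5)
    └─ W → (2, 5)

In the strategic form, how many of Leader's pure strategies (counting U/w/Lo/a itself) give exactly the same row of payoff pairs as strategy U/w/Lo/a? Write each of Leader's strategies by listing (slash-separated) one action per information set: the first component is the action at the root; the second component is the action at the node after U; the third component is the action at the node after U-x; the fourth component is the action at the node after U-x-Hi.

Row for U/w/Lo/a (columns f, h, k): (5,4) (6,7) (5,5).
Under U/w/Lo/a, Leader's choice at the node after U-x and at the node after U-x-Hi can never be reached regardless of what Follower does, so varying those choices leaves every outcome unchanged.
Holding the reachable choices fixed and varying the unreachable ones freely already gives 2 × 2 = 4 equivalent strategies.
No other strategy reproduces this row, so those 4 are the full class: U/w/Lo/b, U/w/Lo/a, U/w/Hi/b, U/w/Hi/a.

4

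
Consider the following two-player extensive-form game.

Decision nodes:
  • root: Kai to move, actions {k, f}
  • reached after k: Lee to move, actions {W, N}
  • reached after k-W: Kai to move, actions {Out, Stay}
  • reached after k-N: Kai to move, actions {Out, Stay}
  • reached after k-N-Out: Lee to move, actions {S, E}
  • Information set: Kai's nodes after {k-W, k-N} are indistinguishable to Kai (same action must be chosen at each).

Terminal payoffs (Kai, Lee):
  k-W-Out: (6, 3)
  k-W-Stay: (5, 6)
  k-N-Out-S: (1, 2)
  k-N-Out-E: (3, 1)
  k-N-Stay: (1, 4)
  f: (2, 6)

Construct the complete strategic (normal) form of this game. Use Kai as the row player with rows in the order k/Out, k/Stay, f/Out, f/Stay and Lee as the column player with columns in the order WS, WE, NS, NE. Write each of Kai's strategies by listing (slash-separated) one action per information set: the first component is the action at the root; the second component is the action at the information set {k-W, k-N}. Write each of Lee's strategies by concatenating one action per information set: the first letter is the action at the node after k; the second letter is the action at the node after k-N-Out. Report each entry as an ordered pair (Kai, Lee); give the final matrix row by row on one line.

k/Out: (6,3) (6,3) (1,2) (3,1) | k/Stay: (5,6) (5,6) (1,4) (1,4) | f/Out: (2,6) (2,6) (2,6) (2,6) | f/Stay: (2,6) (2,6) (2,6) (2,6)

             WS       WE       NS       NE
 k/Out    (6,3)    (6,3)    (1,2)    (3,1)
k/Stay    (5,6)    (5,6)    (1,4)    (1,4)
 f/Out    (2,6)    (2,6)    (2,6)    (2,6)
f/Stay    (2,6)    (2,6)    (2,6)    (2,6)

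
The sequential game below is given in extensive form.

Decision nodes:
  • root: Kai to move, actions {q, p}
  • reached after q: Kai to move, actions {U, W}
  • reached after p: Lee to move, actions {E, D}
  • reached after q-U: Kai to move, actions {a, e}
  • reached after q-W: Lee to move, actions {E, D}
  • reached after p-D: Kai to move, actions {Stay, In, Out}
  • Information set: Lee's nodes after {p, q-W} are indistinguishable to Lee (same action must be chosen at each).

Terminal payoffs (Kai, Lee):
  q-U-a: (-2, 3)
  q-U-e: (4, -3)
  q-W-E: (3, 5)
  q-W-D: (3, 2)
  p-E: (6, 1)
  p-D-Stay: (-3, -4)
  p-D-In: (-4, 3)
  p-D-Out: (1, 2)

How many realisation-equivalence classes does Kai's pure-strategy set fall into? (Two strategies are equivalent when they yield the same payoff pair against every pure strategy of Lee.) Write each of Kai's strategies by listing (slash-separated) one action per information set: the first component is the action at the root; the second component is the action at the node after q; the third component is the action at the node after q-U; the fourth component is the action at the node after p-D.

6

Kai has 24 pure strategies: q/U/a/Stay, q/U/a/In, q/U/a/Out, q/U/e/Stay, q/U/e/In, q/U/e/Out, q/W/a/Stay, q/W/a/In, q/W/a/Out, q/W/e/Stay, q/W/e/In, q/W/e/Out, p/U/a/Stay, p/U/a/In, p/U/a/Out, p/U/e/Stay, p/U/e/In, p/U/e/Out, p/W/a/Stay, p/W/a/In, p/W/a/Out, p/W/e/Stay, p/W/e/In, p/W/e/Out. Columns: E, D.
{q/U/a/Stay, q/U/a/In, q/U/a/Out} → row (-2,3) (-2,3)
{q/U/e/Stay, q/U/e/In, q/U/e/Out} → row (4,-3) (4,-3)
{q/W/a/Stay, q/W/a/In, q/W/a/Out, q/W/e/Stay, q/W/e/In, q/W/e/Out} → row (3,5) (3,2)
{p/U/a/Stay, p/U/e/Stay, p/W/a/Stay, p/W/e/Stay} → row (6,1) (-3,-4)
{p/U/a/In, p/U/e/In, p/W/a/In, p/W/e/In} → row (6,1) (-4,3)
{p/U/a/Out, p/U/e/Out, p/W/a/Out, p/W/e/Out} → row (6,1) (1,2)
That's 6 distinct rows out of 24 strategies.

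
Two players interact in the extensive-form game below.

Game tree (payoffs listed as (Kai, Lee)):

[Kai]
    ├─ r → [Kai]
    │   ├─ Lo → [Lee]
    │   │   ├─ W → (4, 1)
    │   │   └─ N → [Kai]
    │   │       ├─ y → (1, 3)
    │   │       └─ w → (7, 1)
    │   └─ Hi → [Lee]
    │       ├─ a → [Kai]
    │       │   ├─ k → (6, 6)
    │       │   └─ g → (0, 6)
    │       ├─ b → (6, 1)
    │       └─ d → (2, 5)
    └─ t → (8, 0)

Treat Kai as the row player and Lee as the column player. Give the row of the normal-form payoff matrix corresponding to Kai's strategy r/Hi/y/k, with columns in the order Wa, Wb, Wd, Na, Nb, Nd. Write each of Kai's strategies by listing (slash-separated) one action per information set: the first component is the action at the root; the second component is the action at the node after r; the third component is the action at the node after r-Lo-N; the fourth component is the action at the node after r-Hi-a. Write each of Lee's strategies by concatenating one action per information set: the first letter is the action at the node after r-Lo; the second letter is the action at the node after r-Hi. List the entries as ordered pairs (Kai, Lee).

(6,6) (6,1) (2,5) (6,6) (6,1) (2,5)

vs Wa: Kai plays r → Kai plays Hi at [r] → Lee plays a at [r-Hi] → Kai plays k at [r-Hi-a] → (6, 6)
vs Wb: Kai plays r → Kai plays Hi at [r] → Lee plays b at [r-Hi] → (6, 1)
vs Wd: Kai plays r → Kai plays Hi at [r] → Lee plays d at [r-Hi] → (2, 5)
vs Na: Kai plays r → Kai plays Hi at [r] → Lee plays a at [r-Hi] → Kai plays k at [r-Hi-a] → (6, 6)
vs Nb: Kai plays r → Kai plays Hi at [r] → Lee plays b at [r-Hi] → (6, 1)
vs Nd: Kai plays r → Kai plays Hi at [r] → Lee plays d at [r-Hi] → (2, 5)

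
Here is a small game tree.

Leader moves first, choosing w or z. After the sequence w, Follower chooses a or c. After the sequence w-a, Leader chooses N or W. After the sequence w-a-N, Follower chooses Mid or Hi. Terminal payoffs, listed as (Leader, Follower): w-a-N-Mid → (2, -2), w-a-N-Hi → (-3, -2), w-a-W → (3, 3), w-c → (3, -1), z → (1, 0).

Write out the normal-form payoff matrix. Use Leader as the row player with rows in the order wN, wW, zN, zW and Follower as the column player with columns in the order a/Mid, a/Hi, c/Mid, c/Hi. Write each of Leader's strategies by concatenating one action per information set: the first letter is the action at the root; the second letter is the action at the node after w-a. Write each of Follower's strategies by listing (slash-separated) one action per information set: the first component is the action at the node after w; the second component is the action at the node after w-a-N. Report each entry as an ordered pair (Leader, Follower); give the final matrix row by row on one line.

Row wN: a/Mid→(2,-2), a/Hi→(-3,-2), c/Mid→(3,-1), c/Hi→(3,-1)
Row wW: a/Mid→(3,3), a/Hi→(3,3), c/Mid→(3,-1), c/Hi→(3,-1)
Row zN: a/Mid→(1,0), a/Hi→(1,0), c/Mid→(1,0), c/Hi→(1,0)
Row zW: a/Mid→(1,0), a/Hi→(1,0), c/Mid→(1,0), c/Hi→(1,0)

wN: (2,-2) (-3,-2) (3,-1) (3,-1) | wW: (3,3) (3,3) (3,-1) (3,-1) | zN: (1,0) (1,0) (1,0) (1,0) | zW: (1,0) (1,0) (1,0) (1,0)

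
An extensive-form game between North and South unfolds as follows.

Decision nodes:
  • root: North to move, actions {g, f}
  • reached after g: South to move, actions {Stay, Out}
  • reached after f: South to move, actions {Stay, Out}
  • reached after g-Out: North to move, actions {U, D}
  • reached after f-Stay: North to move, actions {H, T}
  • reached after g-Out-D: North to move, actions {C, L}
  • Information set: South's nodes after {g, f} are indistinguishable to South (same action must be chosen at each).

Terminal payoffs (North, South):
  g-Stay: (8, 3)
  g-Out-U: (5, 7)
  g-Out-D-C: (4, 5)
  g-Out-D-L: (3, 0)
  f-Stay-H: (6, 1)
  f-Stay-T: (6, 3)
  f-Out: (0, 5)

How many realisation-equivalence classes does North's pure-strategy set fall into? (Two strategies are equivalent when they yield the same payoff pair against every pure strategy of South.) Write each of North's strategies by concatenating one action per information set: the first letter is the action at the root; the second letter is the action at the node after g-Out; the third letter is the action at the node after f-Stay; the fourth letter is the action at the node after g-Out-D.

5

North has 16 pure strategies: gUHC, gUHL, gUTC, gUTL, gDHC, gDHL, gDTC, gDTL, fUHC, fUHL, fUTC, fUTL, fDHC, fDHL, fDTC, fDTL. Columns: Stay, Out.
{gUHC, gUHL, gUTC, gUTL} → row (8,3) (5,7)
{gDHC, gDTC} → row (8,3) (4,5)
{gDHL, gDTL} → row (8,3) (3,0)
{fUHC, fUHL, fDHC, fDHL} → row (6,1) (0,5)
{fUTC, fUTL, fDTC, fDTL} → row (6,3) (0,5)
That's 5 distinct rows out of 16 strategies.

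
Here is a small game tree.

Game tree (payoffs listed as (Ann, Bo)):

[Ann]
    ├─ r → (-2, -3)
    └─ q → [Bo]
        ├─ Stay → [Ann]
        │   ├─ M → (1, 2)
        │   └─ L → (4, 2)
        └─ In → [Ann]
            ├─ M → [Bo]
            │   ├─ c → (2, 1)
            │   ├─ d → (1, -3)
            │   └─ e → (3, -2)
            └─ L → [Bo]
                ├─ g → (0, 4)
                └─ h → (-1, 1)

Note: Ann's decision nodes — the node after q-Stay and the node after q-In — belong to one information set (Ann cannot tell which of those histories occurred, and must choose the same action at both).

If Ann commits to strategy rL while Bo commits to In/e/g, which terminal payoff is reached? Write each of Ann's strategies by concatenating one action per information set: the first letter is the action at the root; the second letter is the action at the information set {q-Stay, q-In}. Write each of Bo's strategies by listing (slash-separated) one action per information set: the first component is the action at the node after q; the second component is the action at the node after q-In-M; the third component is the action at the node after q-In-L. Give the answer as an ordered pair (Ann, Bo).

(-2, -3)

Trace the play path from the root:
  Ann plays r
→ terminal payoff (-2, -3).
(Ann's choice at the information set {q-Stay, q-In} is never reached on this path, so it doesn't affect the outcome.)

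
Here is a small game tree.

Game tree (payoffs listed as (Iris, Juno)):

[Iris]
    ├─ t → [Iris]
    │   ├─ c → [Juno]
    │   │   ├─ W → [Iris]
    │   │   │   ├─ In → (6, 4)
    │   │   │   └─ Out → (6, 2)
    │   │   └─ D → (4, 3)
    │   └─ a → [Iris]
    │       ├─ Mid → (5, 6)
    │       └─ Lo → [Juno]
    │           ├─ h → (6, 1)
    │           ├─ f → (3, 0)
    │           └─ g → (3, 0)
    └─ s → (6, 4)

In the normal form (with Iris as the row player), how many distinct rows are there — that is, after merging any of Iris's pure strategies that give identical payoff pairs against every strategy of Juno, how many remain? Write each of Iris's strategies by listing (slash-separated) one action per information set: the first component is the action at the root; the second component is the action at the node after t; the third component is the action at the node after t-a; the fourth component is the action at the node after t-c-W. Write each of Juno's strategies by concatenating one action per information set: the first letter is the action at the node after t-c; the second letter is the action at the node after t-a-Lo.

5

Iris has 16 pure strategies: t/c/Mid/In, t/c/Mid/Out, t/c/Lo/In, t/c/Lo/Out, t/a/Mid/In, t/a/Mid/Out, t/a/Lo/In, t/a/Lo/Out, s/c/Mid/In, s/c/Mid/Out, s/c/Lo/In, s/c/Lo/Out, s/a/Mid/In, s/a/Mid/Out, s/a/Lo/In, s/a/Lo/Out. Columns: Wh, Wf, Wg, Dh, Df, Dg.
{t/c/Mid/In, t/c/Lo/In} → row (6,4) (6,4) (6,4) (4,3) (4,3) (4,3)
{t/c/Mid/Out, t/c/Lo/Out} → row (6,2) (6,2) (6,2) (4,3) (4,3) (4,3)
{t/a/Mid/In, t/a/Mid/Out} → row (5,6) (5,6) (5,6) (5,6) (5,6) (5,6)
{t/a/Lo/In, t/a/Lo/Out} → row (6,1) (3,0) (3,0) (6,1) (3,0) (3,0)
{s/c/Mid/In, s/c/Mid/Out, s/c/Lo/In, s/c/Lo/Out, s/a/Mid/In, s/a/Mid/Out, s/a/Lo/In, s/a/Lo/Out} → row (6,4) (6,4) (6,4) (6,4) (6,4) (6,4)
That's 5 distinct rows out of 16 strategies.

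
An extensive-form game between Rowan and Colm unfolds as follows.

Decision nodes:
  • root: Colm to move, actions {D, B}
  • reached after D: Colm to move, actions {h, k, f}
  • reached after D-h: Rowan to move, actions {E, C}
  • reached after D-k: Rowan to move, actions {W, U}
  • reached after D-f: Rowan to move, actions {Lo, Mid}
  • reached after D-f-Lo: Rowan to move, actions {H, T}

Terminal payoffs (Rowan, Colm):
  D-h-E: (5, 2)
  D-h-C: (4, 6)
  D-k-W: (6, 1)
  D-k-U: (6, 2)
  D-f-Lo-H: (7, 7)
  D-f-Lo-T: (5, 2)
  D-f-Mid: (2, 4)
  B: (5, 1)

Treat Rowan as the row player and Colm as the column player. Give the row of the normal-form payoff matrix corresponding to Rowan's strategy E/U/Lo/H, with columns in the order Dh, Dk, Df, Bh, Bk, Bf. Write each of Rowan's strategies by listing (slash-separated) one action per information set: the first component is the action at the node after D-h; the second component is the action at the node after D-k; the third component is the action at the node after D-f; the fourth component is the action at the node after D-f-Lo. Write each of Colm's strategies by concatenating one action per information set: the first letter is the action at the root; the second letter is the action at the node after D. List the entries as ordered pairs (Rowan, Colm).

vs Dh: Colm plays D → Colm plays h at [D] → Rowan plays E at [D-h] → (5, 2)
vs Dk: Colm plays D → Colm plays k at [D] → Rowan plays U at [D-k] → (6, 2)
vs Df: Colm plays D → Colm plays f at [D] → Rowan plays Lo at [D-f] → Rowan plays H at [D-f-Lo] → (7, 7)
vs Bh: Colm plays B → (5, 1)
vs Bk: Colm plays B → (5, 1)
vs Bf: Colm plays B → (5, 1)

(5,2) (6,2) (7,7) (5,1) (5,1) (5,1)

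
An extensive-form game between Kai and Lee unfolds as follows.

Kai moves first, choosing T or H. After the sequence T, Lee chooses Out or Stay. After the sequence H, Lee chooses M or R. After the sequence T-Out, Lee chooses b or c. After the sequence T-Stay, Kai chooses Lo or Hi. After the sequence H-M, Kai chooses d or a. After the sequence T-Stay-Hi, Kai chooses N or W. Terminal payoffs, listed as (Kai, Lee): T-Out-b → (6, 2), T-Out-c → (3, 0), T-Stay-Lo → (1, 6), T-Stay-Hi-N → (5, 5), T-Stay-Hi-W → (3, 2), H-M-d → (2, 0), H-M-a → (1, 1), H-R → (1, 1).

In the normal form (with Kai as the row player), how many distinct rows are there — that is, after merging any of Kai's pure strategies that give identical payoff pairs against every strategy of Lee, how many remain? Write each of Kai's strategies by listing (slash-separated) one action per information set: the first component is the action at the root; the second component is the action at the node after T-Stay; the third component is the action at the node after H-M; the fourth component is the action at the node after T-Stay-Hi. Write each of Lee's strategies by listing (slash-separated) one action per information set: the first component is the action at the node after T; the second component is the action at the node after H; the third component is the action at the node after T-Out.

Kai has 16 pure strategies: T/Lo/d/N, T/Lo/d/W, T/Lo/a/N, T/Lo/a/W, T/Hi/d/N, T/Hi/d/W, T/Hi/a/N, T/Hi/a/W, H/Lo/d/N, H/Lo/d/W, H/Lo/a/N, H/Lo/a/W, H/Hi/d/N, H/Hi/d/W, H/Hi/a/N, H/Hi/a/W. Columns: Out/M/b, Out/M/c, Out/R/b, Out/R/c, Stay/M/b, Stay/M/c, Stay/R/b, Stay/R/c.
{T/Lo/d/N, T/Lo/d/W, T/Lo/a/N, T/Lo/a/W} → row (6,2) (3,0) (6,2) (3,0) (1,6) (1,6) (1,6) (1,6)
{T/Hi/d/N, T/Hi/a/N} → row (6,2) (3,0) (6,2) (3,0) (5,5) (5,5) (5,5) (5,5)
{T/Hi/d/W, T/Hi/a/W} → row (6,2) (3,0) (6,2) (3,0) (3,2) (3,2) (3,2) (3,2)
{H/Lo/d/N, H/Lo/d/W, H/Hi/d/N, H/Hi/d/W} → row (2,0) (2,0) (1,1) (1,1) (2,0) (2,0) (1,1) (1,1)
{H/Lo/a/N, H/Lo/a/W, H/Hi/a/N, H/Hi/a/W} → row (1,1) (1,1) (1,1) (1,1) (1,1) (1,1) (1,1) (1,1)
That's 5 distinct rows out of 16 strategies.

5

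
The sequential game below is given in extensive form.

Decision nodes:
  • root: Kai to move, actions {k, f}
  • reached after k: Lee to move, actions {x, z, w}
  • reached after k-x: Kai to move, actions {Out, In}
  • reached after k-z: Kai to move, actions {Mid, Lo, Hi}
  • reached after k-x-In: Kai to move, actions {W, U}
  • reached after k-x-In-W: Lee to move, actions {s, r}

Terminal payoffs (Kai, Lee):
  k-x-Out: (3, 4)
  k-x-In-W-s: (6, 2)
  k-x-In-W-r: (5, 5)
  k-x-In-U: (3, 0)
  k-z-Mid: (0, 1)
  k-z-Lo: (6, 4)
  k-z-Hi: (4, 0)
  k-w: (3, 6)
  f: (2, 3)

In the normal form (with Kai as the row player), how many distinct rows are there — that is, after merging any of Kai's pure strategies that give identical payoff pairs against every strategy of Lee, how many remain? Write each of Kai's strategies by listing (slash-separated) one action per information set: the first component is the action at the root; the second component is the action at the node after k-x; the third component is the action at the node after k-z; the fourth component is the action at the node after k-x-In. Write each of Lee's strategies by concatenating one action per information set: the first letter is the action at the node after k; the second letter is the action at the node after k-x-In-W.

Kai has 24 pure strategies: k/Out/Mid/W, k/Out/Mid/U, k/Out/Lo/W, k/Out/Lo/U, k/Out/Hi/W, k/Out/Hi/U, k/In/Mid/W, k/In/Mid/U, k/In/Lo/W, k/In/Lo/U, k/In/Hi/W, k/In/Hi/U, f/Out/Mid/W, f/Out/Mid/U, f/Out/Lo/W, f/Out/Lo/U, f/Out/Hi/W, f/Out/Hi/U, f/In/Mid/W, f/In/Mid/U, f/In/Lo/W, f/In/Lo/U, f/In/Hi/W, f/In/Hi/U. Columns: xs, xr, zs, zr, ws, wr.
{k/Out/Mid/W, k/Out/Mid/U} → row (3,4) (3,4) (0,1) (0,1) (3,6) (3,6)
{k/Out/Lo/W, k/Out/Lo/U} → row (3,4) (3,4) (6,4) (6,4) (3,6) (3,6)
{k/Out/Hi/W, k/Out/Hi/U} → row (3,4) (3,4) (4,0) (4,0) (3,6) (3,6)
{k/In/Mid/W} → row (6,2) (5,5) (0,1) (0,1) (3,6) (3,6)
{k/In/Mid/U} → row (3,0) (3,0) (0,1) (0,1) (3,6) (3,6)
{k/In/Lo/W} → row (6,2) (5,5) (6,4) (6,4) (3,6) (3,6)
{k/In/Lo/U} → row (3,0) (3,0) (6,4) (6,4) (3,6) (3,6)
{k/In/Hi/W} → row (6,2) (5,5) (4,0) (4,0) (3,6) (3,6)
{k/In/Hi/U} → row (3,0) (3,0) (4,0) (4,0) (3,6) (3,6)
{f/Out/Mid/W, f/Out/Mid/U, f/Out/Lo/W, f/Out/Lo/U, f/Out/Hi/W, f/Out/Hi/U, f/In/Mid/W, f/In/Mid/U, f/In/Lo/W, f/In/Lo/U, f/In/Hi/W, f/In/Hi/U} → row (2,3) (2,3) (2,3) (2,3) (2,3) (2,3)
That's 10 distinct rows out of 24 strategies.

10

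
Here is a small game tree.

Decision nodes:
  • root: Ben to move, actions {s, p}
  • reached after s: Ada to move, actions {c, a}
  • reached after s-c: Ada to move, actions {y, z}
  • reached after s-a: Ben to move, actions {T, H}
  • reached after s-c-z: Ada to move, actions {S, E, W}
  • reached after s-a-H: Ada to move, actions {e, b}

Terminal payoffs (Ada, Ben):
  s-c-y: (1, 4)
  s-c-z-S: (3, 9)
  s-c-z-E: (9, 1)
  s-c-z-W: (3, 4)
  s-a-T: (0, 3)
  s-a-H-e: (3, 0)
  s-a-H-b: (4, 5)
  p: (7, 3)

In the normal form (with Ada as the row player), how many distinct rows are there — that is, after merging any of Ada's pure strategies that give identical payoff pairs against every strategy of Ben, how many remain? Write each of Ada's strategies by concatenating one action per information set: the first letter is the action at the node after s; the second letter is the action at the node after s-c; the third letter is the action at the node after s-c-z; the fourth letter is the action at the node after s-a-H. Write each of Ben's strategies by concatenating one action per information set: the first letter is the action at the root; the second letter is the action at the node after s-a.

Ada has 24 pure strategies: cySe, cySb, cyEe, cyEb, cyWe, cyWb, czSe, czSb, czEe, czEb, czWe, czWb, aySe, aySb, ayEe, ayEb, ayWe, ayWb, azSe, azSb, azEe, azEb, azWe, azWb. Columns: sT, sH, pT, pH.
{cySe, cySb, cyEe, cyEb, cyWe, cyWb} → row (1,4) (1,4) (7,3) (7,3)
{czSe, czSb} → row (3,9) (3,9) (7,3) (7,3)
{czEe, czEb} → row (9,1) (9,1) (7,3) (7,3)
{czWe, czWb} → row (3,4) (3,4) (7,3) (7,3)
{aySe, ayEe, ayWe, azSe, azEe, azWe} → row (0,3) (3,0) (7,3) (7,3)
{aySb, ayEb, ayWb, azSb, azEb, azWb} → row (0,3) (4,5) (7,3) (7,3)
That's 6 distinct rows out of 24 strategies.

6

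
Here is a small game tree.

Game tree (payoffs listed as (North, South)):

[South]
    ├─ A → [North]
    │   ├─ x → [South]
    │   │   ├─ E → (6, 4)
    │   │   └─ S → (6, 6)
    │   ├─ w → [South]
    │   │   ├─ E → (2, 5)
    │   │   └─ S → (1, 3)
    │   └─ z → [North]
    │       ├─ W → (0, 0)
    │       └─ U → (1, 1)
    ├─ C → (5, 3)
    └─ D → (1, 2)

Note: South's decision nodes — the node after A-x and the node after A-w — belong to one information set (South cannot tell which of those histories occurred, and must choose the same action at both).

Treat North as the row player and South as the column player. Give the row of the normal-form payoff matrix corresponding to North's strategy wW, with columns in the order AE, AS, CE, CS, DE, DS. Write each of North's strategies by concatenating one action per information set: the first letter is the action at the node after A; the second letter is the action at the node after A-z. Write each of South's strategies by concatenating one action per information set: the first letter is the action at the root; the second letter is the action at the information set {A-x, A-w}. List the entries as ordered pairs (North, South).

(2,5) (1,3) (5,3) (5,3) (1,2) (1,2)

vs AE: South plays A → North plays w at [A] → South plays E at [A-w] → (2, 5)
vs AS: South plays A → North plays w at [A] → South plays S at [A-w] → (1, 3)
vs CE: South plays C → (5, 3)
vs CS: South plays C → (5, 3)
vs DE: South plays D → (1, 2)
vs DS: South plays D → (1, 2)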